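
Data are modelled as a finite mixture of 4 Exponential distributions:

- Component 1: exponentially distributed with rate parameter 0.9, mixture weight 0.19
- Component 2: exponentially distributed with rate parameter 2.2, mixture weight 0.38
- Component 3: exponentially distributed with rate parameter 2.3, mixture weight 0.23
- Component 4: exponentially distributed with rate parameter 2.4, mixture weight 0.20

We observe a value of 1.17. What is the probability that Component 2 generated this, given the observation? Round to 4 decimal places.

By Bayes' theorem, P(k | x) = P(Z=k) f_k(x) / Σ_j P(Z=j) f_j(x).
Exponential densities:
  f_1 = 0.314001
  f_2 = 0.167706
  f_3 = 0.15597
  f_4 = 0.144781
Unnormalised posteriors:
  P(Z=1)·f_1 = 0.19 × 0.314001 = 0.0596601
  P(Z=2)·f_2 = 0.38 × 0.167706 = 0.0637283
  P(Z=3)·f_3 = 0.23 × 0.15597 = 0.0358731
  P(Z=4)·f_4 = 0.20 × 0.144781 = 0.0289563
Denominator: 0.0596601 + 0.0637283 + 0.0358731 + 0.0289563 = 0.188218
So the posterior for Component 2 is 0.0637283 / 0.188218 ≈ 0.3386.

0.3386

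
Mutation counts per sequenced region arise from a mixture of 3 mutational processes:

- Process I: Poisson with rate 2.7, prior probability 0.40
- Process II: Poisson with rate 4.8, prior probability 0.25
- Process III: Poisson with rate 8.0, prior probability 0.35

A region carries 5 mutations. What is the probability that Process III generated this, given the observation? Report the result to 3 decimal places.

Posterior ∝ prior × likelihood, so P(k | x) ∝ π_k f_k(x); normalise over all components.
Component likelihoods at x = 5 mutations:
  f_I = e^(−2.7)·2.7^5/5! = 0.0803605
  f_II = e^(−4.8)·4.8^5/5! = 0.174748
  f_III = e^(−8.0)·8.0^5/5! = 0.0916037
Unnormalised posteriors:
  π_I·f_I = 0.40 × 0.0803605 = 0.0321442
  π_II·f_II = 0.25 × 0.174748 = 0.0436869
  π_III·f_III = 0.35 × 0.0916037 = 0.0320613
Evidence: 0.0321442 + 0.0436869 + 0.0320613 = 0.107892
So the posterior for Process III is 0.0320613 / 0.107892 ≈ 0.297.

0.297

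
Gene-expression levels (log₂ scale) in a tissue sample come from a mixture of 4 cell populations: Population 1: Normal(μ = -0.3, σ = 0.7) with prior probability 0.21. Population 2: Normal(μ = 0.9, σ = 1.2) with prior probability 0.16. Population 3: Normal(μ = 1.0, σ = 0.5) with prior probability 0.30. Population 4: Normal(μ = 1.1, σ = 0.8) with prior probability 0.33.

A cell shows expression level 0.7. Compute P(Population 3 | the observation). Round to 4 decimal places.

0.4536

P(component k | x) = π_k·f_k(x) / marginal(x), where marginal(x) = Σ_j π_j·f_j(x).
Normal densities:
  f_1 = (1/(0.7·√(2π)))·exp(−(0.7−-0.3)²/(2·0.7²)) = 0.569918·exp(-1.02041) = 0.205426
  f_2 = (1/(1.2·√(2π)))·exp(−(0.7−0.9)²/(2·1.2²)) = 0.332452·exp(-0.01389) = 0.327866
  f_3 = (1/(0.5·√(2π)))·exp(−(0.7−1.0)²/(2·0.5²)) = 0.797885·exp(-0.18000) = 0.666449
  f_4 = (1/(0.8·√(2π)))·exp(−(0.7−1.1)²/(2·0.8²)) = 0.498678·exp(-0.12500) = 0.440082
Unnormalised posteriors:
  π_1·f_1 = 0.21 × 0.205426 = 0.0431394
  π_2·f_2 = 0.16 × 0.327866 = 0.0524586
  π_3·f_3 = 0.30 × 0.666449 = 0.199935
  π_4·f_4 = 0.33 × 0.440082 = 0.145227
Marginal: 0.0431394 + 0.0524586 + 0.199935 + 0.145227 = 0.44076
P(Population 3 | data) = 0.199935 / 0.44076 ≈ 0.4536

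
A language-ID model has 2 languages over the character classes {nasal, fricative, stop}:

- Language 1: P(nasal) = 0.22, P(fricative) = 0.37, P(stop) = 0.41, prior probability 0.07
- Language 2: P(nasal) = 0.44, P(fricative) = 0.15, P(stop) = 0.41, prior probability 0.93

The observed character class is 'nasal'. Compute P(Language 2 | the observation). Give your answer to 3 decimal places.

By Bayes' theorem, P(k | x) = π_k f_k(x) / Σ_j π_j f_j(x).
Evaluate each component's likelihood at the observed value:
  L_1 = P(nasal | comp) = 0.22
  L_2 = P(nasal | comp) = 0.44
Prior × likelihood for each component:
  π_1·L_1 = 0.07 × 0.22 = 0.0154
  π_2·L_2 = 0.93 × 0.44 = 0.4092
Sum: 0.0154 + 0.4092 = 0.4246
So the posterior for Language 2 is 0.4092 / 0.4246 ≈ 0.964.

0.964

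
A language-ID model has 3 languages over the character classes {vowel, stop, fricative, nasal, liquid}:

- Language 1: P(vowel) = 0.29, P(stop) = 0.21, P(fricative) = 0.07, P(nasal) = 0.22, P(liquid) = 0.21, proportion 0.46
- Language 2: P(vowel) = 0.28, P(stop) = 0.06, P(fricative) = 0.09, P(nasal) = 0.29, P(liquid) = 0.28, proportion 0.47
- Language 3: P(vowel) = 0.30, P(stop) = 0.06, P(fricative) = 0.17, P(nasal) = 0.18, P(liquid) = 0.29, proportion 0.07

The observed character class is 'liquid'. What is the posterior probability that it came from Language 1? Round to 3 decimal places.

0.389

The responsibility of component k is P(Z=k) f_k(x) divided by Σ_j P(Z=j) f_j(x).
Component likelihoods at x = 'liquid':
  L_1 = P(liquid | comp) = 0.21
  L_2 = P(liquid | comp) = 0.28
  L_3 = P(liquid | comp) = 0.29
Weight by the priors:
  P(Z=1)·L_1 = 0.46 × 0.21 = 0.0966
  P(Z=2)·L_2 = 0.47 × 0.28 = 0.1316
  P(Z=3)·L_3 = 0.07 × 0.29 = 0.0203
Denominator: 0.0966 + 0.1316 + 0.0203 = 0.2485
P(Language 1 | 'liquid') ≈ 0.389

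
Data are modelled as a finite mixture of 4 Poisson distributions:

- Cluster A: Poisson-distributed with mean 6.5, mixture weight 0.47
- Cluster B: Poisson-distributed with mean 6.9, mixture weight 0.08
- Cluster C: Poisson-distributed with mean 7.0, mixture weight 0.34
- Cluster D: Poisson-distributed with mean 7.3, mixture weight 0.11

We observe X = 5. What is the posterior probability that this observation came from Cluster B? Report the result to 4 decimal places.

0.0778

Posterior ∝ prior × likelihood, so P(k | x) ∝ π_k f_k(x); normalise over all components.
Poisson probabilities:
  f_A = e^(−6.5)·6.5^5/5! = 0.145369
  f_B = e^(−6.9)·6.9^5/5! = 0.131351
  f_C = e^(−7.0)·7.0^5/5! = 0.127717
  f_D = e^(−7.3)·7.3^5/5! = 0.116703
Multiply by the mixture weights:
  π_A·f_A = 0.47 × 0.145369 = 0.0683234
  π_B·f_B = 0.08 × 0.131351 = 0.0105081
  π_C·f_C = 0.34 × 0.127717 = 0.0434237
  π_D·f_D = 0.11 × 0.116703 = 0.0128374
Sum: 0.0683234 + 0.0105081 + 0.0434237 + 0.0128374 = 0.135092
P(Cluster B | the observation) = 0.0105081 / 0.135092 ≈ 0.0778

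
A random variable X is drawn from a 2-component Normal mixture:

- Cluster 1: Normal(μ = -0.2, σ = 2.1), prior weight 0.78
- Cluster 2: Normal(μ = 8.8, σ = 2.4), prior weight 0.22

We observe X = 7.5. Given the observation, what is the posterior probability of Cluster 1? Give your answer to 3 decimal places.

0.006

The responsibility of component k is P(Z=k) f_k(x) divided by Σ_j P(Z=j) f_j(x).
Normal densities:
  f_1 = 0.0002287
  f_2 = 0.143545
Prior × likelihood for each component:
  P(Z=1)·f_1 = 0.78 × 0.0002287 = 0.000178386
  P(Z=2)·f_2 = 0.22 × 0.143545 = 0.0315798
Sum: 0.000178386 + 0.0315798 = 0.0317582
So the posterior for Cluster 1 is 0.000178386 / 0.0317582 ≈ 0.006.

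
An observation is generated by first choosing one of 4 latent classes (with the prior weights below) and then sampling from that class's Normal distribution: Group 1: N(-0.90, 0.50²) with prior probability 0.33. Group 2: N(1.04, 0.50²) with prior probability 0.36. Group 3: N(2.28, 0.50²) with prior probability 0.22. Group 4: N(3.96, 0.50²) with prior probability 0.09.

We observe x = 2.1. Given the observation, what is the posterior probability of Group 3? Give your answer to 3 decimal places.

0.844

By Bayes' theorem, P(k | x) = π_k f_k(x) / Σ_j π_j f_j(x).
Evaluate each component's likelihood at the observed value:
  p_1 = (1/(0.50·√(2π)))·exp(−(2.1−-0.90)²/(2·0.50²)) = 0.797885·exp(-18.00000) = 1.21518e-08
  p_2 = (1/(0.50·√(2π)))·exp(−(2.1−1.04)²/(2·0.50²)) = 0.797885·exp(-2.24720) = 0.0843322
  p_3 = (1/(0.50·√(2π)))·exp(−(2.1−2.28)²/(2·0.50²)) = 0.797885·exp(-0.06480) = 0.747821
  p_4 = (1/(0.50·√(2π)))·exp(−(2.1−3.96)²/(2·0.50²)) = 0.797885·exp(-6.91920) = 0.000788805
Weight by the priors:
  π_1·p_1 = 0.33 × 1.21518e-08 = 4.01008e-09
  π_2·p_2 = 0.36 × 0.0843322 = 0.0303596
  π_3·p_3 = 0.22 × 0.747821 = 0.164521
  π_4·p_4 = 0.09 × 0.000788805 = 7.09925e-05
Denominator: 4.01008e-09 + 0.0303596 + 0.164521 + 7.09925e-05 = 0.194951
P(Group 3 | x) ≈ 0.844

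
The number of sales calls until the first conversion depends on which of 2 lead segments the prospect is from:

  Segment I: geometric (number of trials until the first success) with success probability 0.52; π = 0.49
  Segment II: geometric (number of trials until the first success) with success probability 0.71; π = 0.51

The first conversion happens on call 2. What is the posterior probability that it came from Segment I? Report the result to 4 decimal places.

0.5380

Posterior ∝ prior × likelihood, so P(k | x) ∝ P(Z=k) f_k(x); normalise over all components.
Geometric probabilities:
  p_I = 0.52·(1−0.52)^1 = 0.52·0.48 = 0.2496
  p_II = 0.71·(1−0.71)^1 = 0.71·0.29 = 0.2059
Prior × likelihood for each component:
  P(Z=I)·p_I = 0.49 × 0.2496 = 0.122304
  P(Z=II)·p_II = 0.51 × 0.2059 = 0.105009
Evidence: 0.122304 + 0.105009 = 0.227313
P(Segment I | x) ≈ 0.5380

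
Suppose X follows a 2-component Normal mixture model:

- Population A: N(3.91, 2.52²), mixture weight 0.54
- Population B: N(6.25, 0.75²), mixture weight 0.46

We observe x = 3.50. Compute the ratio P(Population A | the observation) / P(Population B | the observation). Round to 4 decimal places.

Only the two components matter; the odds are (P(Z=i) f_i(x)) / (P(Z=j) f_j(x)).
Evaluate each component's likelihood at the observed value:
  L_A = (1/(2.52·√(2π)))·exp(−(3.50−3.91)²/(2·2.52²)) = 0.158310·exp(-0.01324) = 0.156229
  L_B = (1/(0.75·√(2π)))·exp(−(3.50−6.25)²/(2·0.75²)) = 0.531923·exp(-6.72222) = 0.000640361
Odds = (0.54/0.46) × (0.156229/0.000640361) = 1.17391 × 243.97 ≈ 286.3997

286.3997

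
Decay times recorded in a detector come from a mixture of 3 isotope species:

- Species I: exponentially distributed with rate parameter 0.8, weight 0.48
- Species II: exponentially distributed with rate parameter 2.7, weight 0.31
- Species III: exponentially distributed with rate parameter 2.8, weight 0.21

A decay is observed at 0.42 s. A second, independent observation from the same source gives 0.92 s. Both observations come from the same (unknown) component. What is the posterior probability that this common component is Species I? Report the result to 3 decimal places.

P(component k | x) = π_k·f_k(x) / marginal(x), where marginal(x) = Σ_j π_j·f_j(x).
Since both observations come from the same component, the likelihood for component k is f_k(x₁)·f_k(x₂).
  p_I = [0.8·e^(−0.8·0.42) = 0.8·e^(−0.3360) = 0.571698] × [0.383221] = 0.219087
  p_II = [2.7·e^(−2.7·0.42) = 2.7·e^(−1.1340) = 0.868708] × [0.225204] = 0.195637
  p_III = [2.8·e^(−2.8·0.42) = 2.8·e^(−1.1760) = 0.863829] × [0.213018] = 0.184011
Prior × likelihood for each component:
  π_I·p_I = 0.48 × 0.219087 = 0.105162
  π_II·p_II = 0.31 × 0.195637 = 0.0606473
  π_III·p_III = 0.21 × 0.184011 = 0.0386423
Marginal: 0.105162 + 0.0606473 + 0.0386423 = 0.204451
So the posterior for Species I is 0.105162 / 0.204451 ≈ 0.514.

0.514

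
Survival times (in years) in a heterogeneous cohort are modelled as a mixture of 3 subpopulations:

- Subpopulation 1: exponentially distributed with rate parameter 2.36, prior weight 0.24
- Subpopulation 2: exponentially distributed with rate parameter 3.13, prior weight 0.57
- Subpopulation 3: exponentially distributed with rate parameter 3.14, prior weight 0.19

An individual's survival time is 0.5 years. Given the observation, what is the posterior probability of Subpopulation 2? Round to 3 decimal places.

By Bayes' theorem, P(k | x) = P(Z=k) f_k(x) / Σ_j P(Z=j) f_j(x).
Exponential densities:
  f_1 = 2.36·e^(−2.36·0.5) = 2.36·e^(−1.1800) = 0.725178
  f_2 = 3.13·e^(−3.13·0.5) = 3.13·e^(−1.5650) = 0.654445
  f_3 = 3.14·e^(−3.14·0.5) = 3.14·e^(−1.5700) = 0.653262
Weight by the priors:
  P(Z=1)·f_1 = 0.24 × 0.725178 = 0.174043
  P(Z=2)·f_2 = 0.57 × 0.654445 = 0.373034
  P(Z=3)·f_3 = 0.19 × 0.653262 = 0.12412
Evidence: 0.174043 + 0.373034 + 0.12412 = 0.671196
So the posterior for Subpopulation 2 is 0.373034 / 0.671196 ≈ 0.556.

0.556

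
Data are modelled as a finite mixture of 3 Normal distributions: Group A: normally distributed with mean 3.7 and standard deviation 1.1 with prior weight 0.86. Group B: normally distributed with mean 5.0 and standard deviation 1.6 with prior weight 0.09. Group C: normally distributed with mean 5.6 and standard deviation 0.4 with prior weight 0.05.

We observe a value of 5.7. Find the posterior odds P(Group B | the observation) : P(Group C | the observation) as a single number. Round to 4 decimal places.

Since P(k|x) ∝ P(Z=k) f_k(x), the posterior odds are P(Z=i) f_i(x) / (P(Z=j) f_j(x)).
Evaluate each component's likelihood at the observed value:
  p_A = (1/(1.1·√(2π)))·exp(−(5.7−3.7)²/(2·1.1²)) = 0.362675·exp(-1.65289) = 0.0694505
  p_B = (1/(1.6·√(2π)))·exp(−(5.7−5.0)²/(2·1.6²)) = 0.249339·exp(-0.09570) = 0.226583
  p_C = (1/(0.4·√(2π)))·exp(−(5.7−5.6)²/(2·0.4²)) = 0.997356·exp(-0.03125) = 0.96667
Odds = (0.09/0.05) × (0.226583/0.96667) = 1.8 × 0.234395 ≈ 0.4219

0.4219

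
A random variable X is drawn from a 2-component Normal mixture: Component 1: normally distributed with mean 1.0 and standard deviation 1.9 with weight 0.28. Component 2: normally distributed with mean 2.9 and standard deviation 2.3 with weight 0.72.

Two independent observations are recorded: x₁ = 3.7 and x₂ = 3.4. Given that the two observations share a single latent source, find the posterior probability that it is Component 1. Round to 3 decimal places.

By Bayes' theorem, P(k | x) = π_k f_k(x) / Σ_j π_j f_j(x).
Since both observations come from the same component, the likelihood for component k is f_k(x₁)·f_k(x₂).
  p_1 = [(1/(1.9·√(2π)))·exp(−(3.7−1.0)²/(2·1.9²)) = 0.209970·exp(-1.00970) = 0.0764982] × [0.0945547] = 0.00723327
  p_2 = [(1/(2.3·√(2π)))·exp(−(3.7−2.9)²/(2·2.3²)) = 0.173453·exp(-0.06049) = 0.163272] × [0.169403] = 0.0276587
Weight by the priors:
  π_1·p_1 = 0.28 × 0.00723327 = 0.00202532
  π_2·p_2 = 0.72 × 0.0276587 = 0.0199142
Denominator: 0.00202532 + 0.0199142 = 0.0219396
P(Component 1 | data) ≈ 0.092

0.092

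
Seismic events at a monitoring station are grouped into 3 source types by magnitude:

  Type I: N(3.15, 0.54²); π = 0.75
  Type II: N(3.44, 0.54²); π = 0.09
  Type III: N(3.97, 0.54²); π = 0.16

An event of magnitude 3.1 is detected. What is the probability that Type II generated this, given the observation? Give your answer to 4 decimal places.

0.0854

The responsibility of component k is π_k f_k(x) divided by Σ_j π_j f_j(x).
Normal densities:
  f_I = (1/(0.54·√(2π)))·exp(−(3.1−3.15)²/(2·0.54²)) = 0.738782·exp(-0.00429) = 0.735622
  f_II = (1/(0.54·√(2π)))·exp(−(3.1−3.44)²/(2·0.54²)) = 0.738782·exp(-0.19822) = 0.605943
  f_III = (1/(0.54·√(2π)))·exp(−(3.1−3.97)²/(2·0.54²)) = 0.738782·exp(-1.29784) = 0.201777
Multiply by the mixture weights:
  π_I·f_I = 0.75 × 0.735622 = 0.551716
  π_II·f_II = 0.09 × 0.605943 = 0.0545349
  π_III·f_III = 0.16 × 0.201777 = 0.0322843
Marginal: 0.551716 + 0.0545349 + 0.0322843 = 0.638536
Responsibility of Type II: 0.0545349 / 0.638536 ≈ 0.0854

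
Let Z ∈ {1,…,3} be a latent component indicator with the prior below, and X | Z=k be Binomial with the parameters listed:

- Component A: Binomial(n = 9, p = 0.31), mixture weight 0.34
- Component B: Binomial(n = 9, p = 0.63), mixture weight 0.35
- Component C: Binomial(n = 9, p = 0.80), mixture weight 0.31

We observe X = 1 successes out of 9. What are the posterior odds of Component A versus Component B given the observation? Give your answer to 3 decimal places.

69.922

The posterior odds equal the prior odds times the likelihood ratio: (π_i/π_j)·(f_i(x)/f_j(x)).
Evaluate each component's likelihood at the observed value:
  p_A = 0.14335
  p_B = 0.00199158
  p_C = 1.8432e-05
Odds = (0.34/0.35) × (0.14335/0.00199158) = 0.971429 × 71.9781 ≈ 69.922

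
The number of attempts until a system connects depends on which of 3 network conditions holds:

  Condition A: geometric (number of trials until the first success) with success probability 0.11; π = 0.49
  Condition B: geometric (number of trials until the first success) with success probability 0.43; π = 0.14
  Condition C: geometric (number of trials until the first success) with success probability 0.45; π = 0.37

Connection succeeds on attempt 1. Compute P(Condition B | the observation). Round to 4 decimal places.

Apply Bayes' rule: the posterior for each component is proportional to its prior times its likelihood at x.
Component likelihoods at x = 1:
  L_A = 0.11
  L_B = 0.43
  L_C = 0.45
Multiply by the mixture weights:
  w_A·L_A = 0.49 × 0.11 = 0.0539
  w_B·L_B = 0.14 × 0.43 = 0.0602
  w_C·L_C = 0.37 × 0.45 = 0.1665
Evidence: 0.0539 + 0.0602 + 0.1665 = 0.2806
P(Condition B | data) ≈ 0.2145

0.2145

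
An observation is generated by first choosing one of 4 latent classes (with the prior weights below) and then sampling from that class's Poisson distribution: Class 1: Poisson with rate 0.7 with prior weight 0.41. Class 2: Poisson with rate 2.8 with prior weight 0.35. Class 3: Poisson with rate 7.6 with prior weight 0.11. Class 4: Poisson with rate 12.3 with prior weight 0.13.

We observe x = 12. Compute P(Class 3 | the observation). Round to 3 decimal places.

0.224

Apply Bayes' rule: the posterior for each component is proportional to its prior times its likelihood at x.
Evaluate each component's likelihood at the observed value:
  p_1 = 1.43494e-11
  p_2 = 2.94805e-05
  p_3 = 0.0387961
  p_4 = 0.113947
Weight by the priors:
  P(Z=1)·p_1 = 0.41 × 1.43494e-11 = 5.88325e-12
  P(Z=2)·p_2 = 0.35 × 2.94805e-05 = 1.03182e-05
  P(Z=3)·p_3 = 0.11 × 0.0387961 = 0.00426757
  P(Z=4)·p_4 = 0.13 × 0.113947 = 0.0148131
Evidence: 5.88325e-12 + 1.03182e-05 + 0.00426757 + 0.0148131 = 0.019091
So the posterior for Class 3 is 0.00426757 / 0.019091 ≈ 0.224.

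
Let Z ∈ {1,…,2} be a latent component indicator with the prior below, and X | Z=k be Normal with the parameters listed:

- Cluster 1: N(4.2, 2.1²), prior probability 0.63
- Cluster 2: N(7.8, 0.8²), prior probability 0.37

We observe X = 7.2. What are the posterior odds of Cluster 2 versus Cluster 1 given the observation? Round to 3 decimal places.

3.229

Posterior odds = (π_i f_i(x)) / (π_j f_j(x)); the normalising sum cancels.
Normal densities:
  L_1 = 0.0684752
  L_2 = 0.376422
0.139276 / 0.0431394 ≈ 3.229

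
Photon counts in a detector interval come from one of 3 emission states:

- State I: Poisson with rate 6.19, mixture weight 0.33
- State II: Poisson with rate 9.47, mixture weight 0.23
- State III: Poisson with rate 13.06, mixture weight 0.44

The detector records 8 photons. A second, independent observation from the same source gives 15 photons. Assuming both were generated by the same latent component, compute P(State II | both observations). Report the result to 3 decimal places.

By Bayes' theorem, P(k | x) = π_k f_k(x) / Σ_j π_j f_j(x).
Since both observations come from the same component, the likelihood for component k is f_k(x₁)·f_k(x₂).
  f_I = [0.109578] × [0.00117646] = 0.000128914
  f_II = [0.12374] × [0.0260604] = 0.00322472
  f_III = [0.0446827] × [0.0892816] = 0.00398934
Weight by the priors:
  π_I·f_I = 0.33 × 0.000128914 = 4.25415e-05
  π_II·f_II = 0.23 × 0.00322472 = 0.000741685
  π_III·f_III = 0.44 × 0.00398934 = 0.00175531
Normaliser: 4.25415e-05 + 0.000741685 + 0.00175531 = 0.00253954
Responsibility of State II: 0.000741685 / 0.00253954 ≈ 0.292

0.292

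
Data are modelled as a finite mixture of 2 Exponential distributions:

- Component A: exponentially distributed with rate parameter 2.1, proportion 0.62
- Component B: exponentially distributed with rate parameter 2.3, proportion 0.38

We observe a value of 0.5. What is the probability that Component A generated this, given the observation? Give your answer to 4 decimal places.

Apply Bayes' rule: the posterior for each component is proportional to its prior times its likelihood at x.
Component likelihoods at x = 0.5:
  p_A = 0.734869
  p_B = 0.728265
Unnormalised posteriors:
  π_A·p_A = 0.62 × 0.734869 = 0.455619
  π_B·p_B = 0.38 × 0.728265 = 0.276741
Sum: 0.455619 + 0.276741 = 0.732359
Responsibility of Component A: 0.455619 / 0.732359 ≈ 0.6221

0.6221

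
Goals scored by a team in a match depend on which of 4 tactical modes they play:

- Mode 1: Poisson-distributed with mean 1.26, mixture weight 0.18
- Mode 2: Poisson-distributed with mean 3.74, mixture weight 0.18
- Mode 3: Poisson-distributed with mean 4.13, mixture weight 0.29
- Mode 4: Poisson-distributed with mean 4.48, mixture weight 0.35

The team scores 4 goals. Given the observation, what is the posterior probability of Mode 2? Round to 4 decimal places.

0.2134

The responsibility of component k is w_k f_k(x) divided by Σ_j w_j f_j(x).
Evaluate each component's likelihood at the observed value:
  L_1 = 0.0297893
  L_2 = 0.193648
  L_3 = 0.194963
  L_4 = 0.190222
Unnormalised posteriors:
  w_1·L_1 = 0.18 × 0.0297893 = 0.00536207
  w_2·L_2 = 0.18 × 0.193648 = 0.0348567
  w_3·L_3 = 0.29 × 0.194963 = 0.0565393
  w_4·L_4 = 0.35 × 0.190222 = 0.0665778
Denominator: 0.00536207 + 0.0348567 + 0.0565393 + 0.0665778 = 0.163336
P(Mode 2 | data) ≈ 0.2134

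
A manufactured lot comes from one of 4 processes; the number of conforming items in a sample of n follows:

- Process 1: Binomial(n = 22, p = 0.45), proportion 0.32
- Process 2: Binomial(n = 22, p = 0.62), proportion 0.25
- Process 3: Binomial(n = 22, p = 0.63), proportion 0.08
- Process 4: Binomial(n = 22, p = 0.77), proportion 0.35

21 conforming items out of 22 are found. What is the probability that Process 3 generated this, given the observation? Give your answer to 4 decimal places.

0.0053

The responsibility of component k is P(Z=k) f_k(x) divided by Σ_j P(Z=j) f_j(x).
Evaluate each component's likelihood at the observed value:
  p_1 = C(22,21)·0.45^21·0.55^1 = 22·5.2175e-08·0.55 = 6.31318e-07
  p_2 = C(22,21)·0.62^21·0.38^1 = 22·4.36743e-05·0.38 = 0.000365117
  p_3 = C(22,21)·0.63^21·0.37^1 = 22·6.11155e-05·0.37 = 0.00049748
  p_4 = C(22,21)·0.77^21·0.23^1 = 22·0.00413338·0.23 = 0.0209149
Unnormalised posteriors:
  P(Z=1)·p_1 = 0.32 × 6.31318e-07 = 2.02022e-07
  P(Z=2)·p_2 = 0.25 × 0.000365117 = 9.12792e-05
  P(Z=3)·p_3 = 0.08 × 0.00049748 = 3.97984e-05
  P(Z=4)·p_4 = 0.35 × 0.0209149 = 0.00732021
Sum: 2.02022e-07 + 9.12792e-05 + 3.97984e-05 + 0.00732021 = 0.00745149
So the posterior for Process 3 is 3.97984e-05 / 0.00745149 ≈ 0.0053.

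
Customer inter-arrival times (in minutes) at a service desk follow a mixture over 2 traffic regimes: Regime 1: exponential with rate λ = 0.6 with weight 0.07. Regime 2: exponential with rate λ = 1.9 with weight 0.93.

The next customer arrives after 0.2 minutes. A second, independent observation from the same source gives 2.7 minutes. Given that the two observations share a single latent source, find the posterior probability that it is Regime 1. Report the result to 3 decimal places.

0.246

Apply Bayes' rule: the posterior for each component is proportional to its prior times its likelihood at x.
Since both observations come from the same component, the likelihood for component k is f_k(x₁)·f_k(x₂).
  p_1 = [0.532152] × [0.118739] = 0.0631873
  p_2 = [1.29934] × [0.0112415] = 0.0146064
Prior × likelihood for each component:
  π_1·p_1 = 0.07 × 0.0631873 = 0.00442311
  π_2·p_2 = 0.93 × 0.0146064 = 0.013584
Marginal: 0.00442311 + 0.013584 = 0.0180071
P(Regime 1 | x) ≈ 0.246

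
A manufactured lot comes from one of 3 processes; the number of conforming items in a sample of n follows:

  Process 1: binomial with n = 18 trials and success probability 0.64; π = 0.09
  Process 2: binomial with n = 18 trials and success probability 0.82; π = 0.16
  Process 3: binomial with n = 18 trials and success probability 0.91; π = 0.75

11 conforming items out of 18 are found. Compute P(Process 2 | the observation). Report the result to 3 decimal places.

Apply Bayes' rule: the posterior for each component is proportional to its prior times its likelihood at x.
Binomial probabilities:
  p_1 = 0.184014
  p_2 = 0.0219591
  p_3 = 0.000539396
Multiply by the mixture weights:
  w_1·p_1 = 0.09 × 0.184014 = 0.0165613
  w_2·p_2 = 0.16 × 0.0219591 = 0.00351346
  w_3·p_3 = 0.75 × 0.000539396 = 0.000404547
Sum: 0.0165613 + 0.00351346 + 0.000404547 = 0.0204793
Responsibility of Process 2: 0.00351346 / 0.0204793 ≈ 0.172

0.172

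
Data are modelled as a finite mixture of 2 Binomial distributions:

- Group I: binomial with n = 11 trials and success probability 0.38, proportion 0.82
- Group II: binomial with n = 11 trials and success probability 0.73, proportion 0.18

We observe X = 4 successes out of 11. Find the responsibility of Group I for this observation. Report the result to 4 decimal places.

0.9912

By Bayes' theorem, P(k | x) = π_k f_k(x) / Σ_j π_j f_j(x).
Component likelihoods at x = 4 successes out of 11:
  L_I = 0.24232
  L_II = 0.00980284
Weight by the priors:
  π_I·L_I = 0.82 × 0.24232 = 0.198703
  π_II·L_II = 0.18 × 0.00980284 = 0.00176451
Denominator: 0.198703 + 0.00176451 = 0.200467
Responsibility of Group I: 0.198703 / 0.200467 ≈ 0.9912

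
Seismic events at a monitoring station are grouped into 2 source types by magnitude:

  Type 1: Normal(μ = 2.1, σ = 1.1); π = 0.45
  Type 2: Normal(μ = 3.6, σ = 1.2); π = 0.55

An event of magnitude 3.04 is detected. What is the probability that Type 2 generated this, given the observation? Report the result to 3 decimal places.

0.591

P(component k | x) = w_k·f_k(x) / marginal(x), where marginal(x) = Σ_j w_j·f_j(x).
Component likelihoods at x = 3.04:
  f_1 = 0.251736
  f_2 = 0.298153
Prior × likelihood for each component:
  w_1·f_1 = 0.45 × 0.251736 = 0.113281
  w_2·f_2 = 0.55 × 0.298153 = 0.163984
Evidence: 0.113281 + 0.163984 = 0.277265
Responsibility of Type 2: 0.163984 / 0.277265 ≈ 0.591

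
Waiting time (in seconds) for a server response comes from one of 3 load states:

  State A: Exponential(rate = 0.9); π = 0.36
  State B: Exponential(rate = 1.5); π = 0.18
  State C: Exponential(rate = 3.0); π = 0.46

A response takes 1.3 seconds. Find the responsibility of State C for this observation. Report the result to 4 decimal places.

P(component k | x) = π_k·f_k(x) / marginal(x), where marginal(x) = Σ_j π_j·f_j(x).
Component likelihoods at x = 1.3 seconds:
  L_A = 0.9·e^(−0.9·1.3) = 0.9·e^(−1.1700) = 0.27933
  L_B = 1.5·e^(−1.5·1.3) = 1.5·e^(−1.9500) = 0.213411
  L_C = 3.0·e^(−3.0·1.3) = 3.0·e^(−3.9000) = 0.0607257
Unnormalised posteriors:
  π_A·L_A = 0.36 × 0.27933 = 0.100559
  π_B·L_B = 0.18 × 0.213411 = 0.038414
  π_C·L_C = 0.46 × 0.0607257 = 0.0279338
Denominator: 0.100559 + 0.038414 + 0.0279338 = 0.166907
Responsibility of State C: 0.0279338 / 0.166907 ≈ 0.1674

0.1674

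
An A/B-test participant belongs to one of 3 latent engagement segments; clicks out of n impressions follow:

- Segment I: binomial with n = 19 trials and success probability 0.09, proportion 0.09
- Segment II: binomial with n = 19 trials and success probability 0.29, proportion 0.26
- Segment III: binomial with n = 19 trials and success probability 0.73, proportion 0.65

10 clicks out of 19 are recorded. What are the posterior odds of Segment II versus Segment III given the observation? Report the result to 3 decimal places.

0.235

Only the two components matter; the odds are (w_i f_i(x)) / (w_j f_j(x)).
Binomial probabilities:
  L_I = C(19,10)·0.09^10·0.91^9 = 92378·3.48678e-11·0.42793 = 1.37837e-06
  L_II = C(19,10)·0.29^10·0.71^9 = 92378·4.20707e-06·0.0458485 = 0.0178186
  L_III = C(19,10)·0.73^10·0.27^9 = 92378·0.0429763·7.6256e-06 = 0.0302741
Posterior odds = (w_II·L_II) / (w_III·L_III) = (0.26·0.0178186) / (0.65·0.0302741) = 0.00463284 / 0.0196782 ≈ 0.235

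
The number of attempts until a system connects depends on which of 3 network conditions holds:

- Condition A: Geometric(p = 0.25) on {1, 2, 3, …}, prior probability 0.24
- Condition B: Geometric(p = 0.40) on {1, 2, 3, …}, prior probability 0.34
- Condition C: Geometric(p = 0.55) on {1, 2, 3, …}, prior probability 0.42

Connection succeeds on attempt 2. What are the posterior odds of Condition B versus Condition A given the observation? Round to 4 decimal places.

1.8133

Posterior odds = (π_i f_i(x)) / (π_j f_j(x)); the normalising sum cancels.
Geometric probabilities:
  f_A = 0.25·(1−0.25)^1 = 0.25·0.75 = 0.1875
  f_B = 0.40·(1−0.40)^1 = 0.40·0.6 = 0.24
  f_C = 0.55·(1−0.55)^1 = 0.55·0.45 = 0.2475
0.0816 / 0.045 ≈ 1.8133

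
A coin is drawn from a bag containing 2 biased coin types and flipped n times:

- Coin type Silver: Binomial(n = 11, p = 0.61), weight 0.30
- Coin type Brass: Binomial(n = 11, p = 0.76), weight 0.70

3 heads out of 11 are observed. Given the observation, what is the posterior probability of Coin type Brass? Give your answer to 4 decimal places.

0.0849

Apply Bayes' rule: the posterior for each component is proportional to its prior times its likelihood at x.
Binomial probabilities:
  L_Silver = 0.0200443
  L_Brass = 0.000797287
Prior × likelihood for each component:
  π_Silver·L_Silver = 0.30 × 0.0200443 = 0.00601328
  π_Brass·L_Brass = 0.70 × 0.000797287 = 0.000558101
Evidence: 0.00601328 + 0.000558101 = 0.00657138
Responsibility of Coin type Brass: 0.000558101 / 0.00657138 ≈ 0.0849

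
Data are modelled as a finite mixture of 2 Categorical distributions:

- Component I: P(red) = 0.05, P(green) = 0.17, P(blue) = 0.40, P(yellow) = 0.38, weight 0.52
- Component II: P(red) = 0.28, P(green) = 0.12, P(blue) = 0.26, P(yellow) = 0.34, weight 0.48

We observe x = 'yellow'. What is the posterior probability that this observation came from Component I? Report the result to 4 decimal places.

Posterior ∝ prior × likelihood, so P(k | x) ∝ π_k f_k(x); normalise over all components.
Component likelihoods at x = 'yellow':
  p_I = P(yellow | comp) = 0.38
  p_II = P(yellow | comp) = 0.34
Multiply by the mixture weights:
  π_I·p_I = 0.52 × 0.38 = 0.1976
  π_II·p_II = 0.48 × 0.34 = 0.1632
Marginal: 0.1976 + 0.1632 = 0.3608
P(Component I | the observation) = 0.1976 / 0.3608 ≈ 0.5477

0.5477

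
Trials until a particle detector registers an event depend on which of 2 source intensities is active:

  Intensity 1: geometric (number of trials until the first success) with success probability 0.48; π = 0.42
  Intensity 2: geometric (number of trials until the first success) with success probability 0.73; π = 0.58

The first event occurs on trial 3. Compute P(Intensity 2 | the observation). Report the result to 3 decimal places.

0.362

P(component k | x) = π_k·f_k(x) / marginal(x), where marginal(x) = Σ_j π_j·f_j(x).
Geometric probabilities:
  f_1 = 0.129792
  f_2 = 0.053217
Unnormalised posteriors:
  π_1·f_1 = 0.42 × 0.129792 = 0.0545126
  π_2·f_2 = 0.58 × 0.053217 = 0.0308659
Normaliser: 0.0545126 + 0.0308659 = 0.0853785
So the posterior for Intensity 2 is 0.0308659 / 0.0853785 ≈ 0.362.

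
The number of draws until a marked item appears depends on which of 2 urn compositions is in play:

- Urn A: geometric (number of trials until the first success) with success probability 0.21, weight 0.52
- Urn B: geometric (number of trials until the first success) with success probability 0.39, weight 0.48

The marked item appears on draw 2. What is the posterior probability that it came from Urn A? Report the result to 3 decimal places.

By Bayes' theorem, P(k | x) = π_k f_k(x) / Σ_j π_j f_j(x).
Geometric probabilities:
  L_A = 0.1659
  L_B = 0.2379
Multiply by the mixture weights:
  π_A·L_A = 0.52 × 0.1659 = 0.086268
  π_B·L_B = 0.48 × 0.2379 = 0.114192
Marginal: 0.086268 + 0.114192 = 0.20046
P(Urn A | 2) = 0.086268 / 0.20046 ≈ 0.430

0.430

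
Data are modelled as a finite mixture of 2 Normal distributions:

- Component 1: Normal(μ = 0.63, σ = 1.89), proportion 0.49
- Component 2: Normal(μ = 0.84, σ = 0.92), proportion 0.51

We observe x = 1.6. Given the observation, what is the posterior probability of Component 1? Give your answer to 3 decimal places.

By Bayes' theorem, P(k | x) = π_k f_k(x) / Σ_j π_j f_j(x).
Evaluate each component's likelihood at the observed value:
  p_1 = 0.185034
  p_2 = 0.308274
Prior × likelihood for each component:
  π_1·p_1 = 0.49 × 0.185034 = 0.0906666
  π_2·p_2 = 0.51 × 0.308274 = 0.15722
Sum: 0.0906666 + 0.15722 = 0.247886
P(Component 1 | data) = 0.0906666 / 0.247886 ≈ 0.366

0.366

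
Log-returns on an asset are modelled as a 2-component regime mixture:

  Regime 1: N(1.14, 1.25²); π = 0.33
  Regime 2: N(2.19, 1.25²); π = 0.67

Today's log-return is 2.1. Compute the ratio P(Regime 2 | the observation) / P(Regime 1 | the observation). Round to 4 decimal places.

Since P(k|x) ∝ π_k f_k(x), the posterior odds are π_i f_i(x) / (π_j f_j(x)).
Normal densities:
  f_1 = 0.237641
  f_2 = 0.318328
Posterior odds = (π_2·f_2) / (π_1·f_1) = (0.67·0.318328) / (0.33·0.237641) = 0.21328 / 0.0784215 ≈ 2.7197

2.7197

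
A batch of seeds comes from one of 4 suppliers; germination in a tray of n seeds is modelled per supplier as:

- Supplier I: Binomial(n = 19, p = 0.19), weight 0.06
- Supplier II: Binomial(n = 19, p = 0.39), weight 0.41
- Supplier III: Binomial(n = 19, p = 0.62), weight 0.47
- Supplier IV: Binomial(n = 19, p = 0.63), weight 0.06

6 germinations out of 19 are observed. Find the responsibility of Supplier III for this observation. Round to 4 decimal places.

By Bayes' theorem, P(k | x) = π_k f_k(x) / Σ_j π_j f_j(x).
Component likelihoods at x = 6 germinations out of 19:
  p_I = 0.0824724
  p_II = 0.154581
  p_III = 0.00530907
  p_IV = 0.00413188
Prior × likelihood for each component:
  π_I·p_I = 0.06 × 0.0824724 = 0.00494834
  π_II·p_II = 0.41 × 0.154581 = 0.0633784
  π_III·p_III = 0.47 × 0.00530907 = 0.00249526
  π_IV·p_IV = 0.06 × 0.00413188 = 0.000247913
Normaliser: 0.00494834 + 0.0633784 + 0.00249526 + 0.000247913 = 0.0710699
So the posterior for Supplier III is 0.00249526 / 0.0710699 ≈ 0.0351.

0.0351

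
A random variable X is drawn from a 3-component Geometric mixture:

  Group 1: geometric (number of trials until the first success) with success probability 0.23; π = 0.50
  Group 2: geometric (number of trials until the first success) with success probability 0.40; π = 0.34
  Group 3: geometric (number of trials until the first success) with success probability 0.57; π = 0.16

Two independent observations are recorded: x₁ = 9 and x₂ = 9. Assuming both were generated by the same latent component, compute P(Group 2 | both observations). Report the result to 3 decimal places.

Apply Bayes' rule: the posterior for each component is proportional to its prior times its likelihood at x.
Since both observations come from the same component, the likelihood for component k is f_k(x₁)·f_k(x₂).
  p_1 = [0.23·(1−0.23)^8 = 0.23·0.123574 = 0.0284219] × [0.0284219] = 0.000807806
  p_2 = [0.40·(1−0.40)^8 = 0.40·0.0167962 = 0.00671846] × [0.00671846] = 4.51378e-05
  p_3 = [0.57·(1−0.57)^8 = 0.57·0.00116882 = 0.000666227] × [0.000666227] = 4.43859e-07
Weight by the priors:
  π_1·p_1 = 0.50 × 0.000807806 = 0.000403903
  π_2·p_2 = 0.34 × 4.51378e-05 = 1.53468e-05
  π_3·p_3 = 0.16 × 4.43859e-07 = 7.10174e-08
Marginal: 0.000403903 + 1.53468e-05 + 7.10174e-08 = 0.000419321
Responsibility of Group 2: 1.53468e-05 / 0.000419321 ≈ 0.037

0.037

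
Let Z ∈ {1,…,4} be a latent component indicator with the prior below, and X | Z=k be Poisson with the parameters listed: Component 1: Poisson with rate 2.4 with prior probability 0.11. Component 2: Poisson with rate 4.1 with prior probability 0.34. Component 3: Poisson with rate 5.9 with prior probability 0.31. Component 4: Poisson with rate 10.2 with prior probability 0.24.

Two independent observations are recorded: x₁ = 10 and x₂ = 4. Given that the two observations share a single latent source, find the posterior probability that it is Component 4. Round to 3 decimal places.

0.196

The responsibility of component k is π_k f_k(x) divided by Σ_j π_j f_j(x).
Since both observations come from the same component, the likelihood for component k is f_k(x₁)·f_k(x₂).
  p_1 = [e^(−2.4)·2.4^10/10! = 0.000158505] × [0.125408] = 1.98779e-05
  p_2 = [e^(−4.1)·4.1^10/10! = 0.00613011] × [0.195127] = 0.00119615
  p_3 = [e^(−5.9)·5.9^10/10! = 0.0385851] × [0.138312] = 0.00533678
  p_4 = [e^(−10.2)·10.2^10/10! = 0.124863] × [0.0167643] = 0.00209325
Prior × likelihood for each component:
  π_1·p_1 = 0.11 × 1.98779e-05 = 2.18656e-06
  π_2·p_2 = 0.34 × 0.00119615 = 0.00040669
  π_3·p_3 = 0.31 × 0.00533678 = 0.0016544
  π_4·p_4 = 0.24 × 0.00209325 = 0.00050238
Normaliser: 2.18656e-06 + 0.00040669 + 0.0016544 + 0.00050238 = 0.00256566
Responsibility of Component 4: 0.00050238 / 0.00256566 ≈ 0.196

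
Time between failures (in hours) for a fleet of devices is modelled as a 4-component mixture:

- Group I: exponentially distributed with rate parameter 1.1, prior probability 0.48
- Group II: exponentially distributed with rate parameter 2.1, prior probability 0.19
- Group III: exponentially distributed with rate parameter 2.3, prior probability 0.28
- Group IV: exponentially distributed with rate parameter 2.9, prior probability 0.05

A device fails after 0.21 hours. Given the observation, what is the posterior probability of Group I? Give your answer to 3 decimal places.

P(component k | x) = π_k·f_k(x) / marginal(x), where marginal(x) = Σ_j π_j·f_j(x).
Evaluate each component's likelihood at the observed value:
  L_I = 1.1·e^(−1.1·0.21) = 1.1·e^(−0.2310) = 0.873113
  L_II = 2.1·e^(−2.1·0.21) = 2.1·e^(−0.4410) = 1.35112
  L_III = 2.3·e^(−2.3·0.21) = 2.3·e^(−0.4830) = 1.41894
  L_IV = 2.9·e^(−2.9·0.21) = 2.9·e^(−0.6090) = 1.57729
Weight by the priors:
  π_I·L_I = 0.48 × 0.873113 = 0.419094
  π_II·L_II = 0.19 × 1.35112 = 0.256714
  π_III·L_III = 0.28 × 1.41894 = 0.397303
  π_IV·L_IV = 0.05 × 1.57729 = 0.0788647
Sum: 0.419094 + 0.256714 + 0.397303 + 0.0788647 = 1.15198
P(Group I | data) ≈ 0.364

0.364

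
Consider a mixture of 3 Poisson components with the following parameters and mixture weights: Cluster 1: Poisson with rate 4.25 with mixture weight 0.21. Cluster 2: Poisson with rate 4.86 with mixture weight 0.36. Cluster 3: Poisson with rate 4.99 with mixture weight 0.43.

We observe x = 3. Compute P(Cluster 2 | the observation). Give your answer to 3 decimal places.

0.350

Apply Bayes' rule: the posterior for each component is proportional to its prior times its likelihood at x.
Poisson probabilities:
  p_1 = 0.1825
  p_2 = 0.148281
  p_3 = 0.140936
Prior × likelihood for each component:
  π_1·p_1 = 0.21 × 0.1825 = 0.0383251
  π_2·p_2 = 0.36 × 0.148281 = 0.0533813
  π_3·p_3 = 0.43 × 0.140936 = 0.0606023
Sum: 0.0383251 + 0.0533813 + 0.0606023 = 0.152309
P(Cluster 2 | the observation) ≈ 0.350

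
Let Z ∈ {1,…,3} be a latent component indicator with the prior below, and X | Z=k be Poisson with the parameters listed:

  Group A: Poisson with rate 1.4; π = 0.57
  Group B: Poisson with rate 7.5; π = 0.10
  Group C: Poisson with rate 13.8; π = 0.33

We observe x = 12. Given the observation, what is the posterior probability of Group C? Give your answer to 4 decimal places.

0.9012

Apply Bayes' rule: the posterior for each component is proportional to its prior times its likelihood at x.
Poisson probabilities:
  L_A = 2.91868e-08
  L_B = 0.0365754
  L_C = 0.101146
Unnormalised posteriors:
  w_A·L_A = 0.57 × 2.91868e-08 = 1.66365e-08
  w_B·L_B = 0.10 × 0.0365754 = 0.00365754
  w_C·L_C = 0.33 × 0.101146 = 0.0333781
Denominator: 1.66365e-08 + 0.00365754 + 0.0333781 = 0.0370357
So the posterior for Group C is 0.0333781 / 0.0370357 ≈ 0.9012.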